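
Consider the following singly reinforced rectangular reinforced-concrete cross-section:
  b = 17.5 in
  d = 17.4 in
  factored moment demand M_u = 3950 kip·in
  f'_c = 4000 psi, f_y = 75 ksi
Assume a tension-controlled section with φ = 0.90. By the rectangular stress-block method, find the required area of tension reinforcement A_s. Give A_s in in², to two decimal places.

A_s ≈ 3.92 in²

M_n = M_u/φ = 3950/0.90 = 4388.89 kip·in.
From M_n = 0.85 f'_c a b (d − a/2):
a = d − √(d² − 2M_n/(0.85 f'_c b)) = 17.4 − √(17.4² − 2 × 4388.89/(0.85 × 4 × 17.5)) = 4.941 in.
A_s = 0.85 f'_c a b / f_y = 0.85 × 4 × 4.941 × 17.5 / 75 = 3.920 in².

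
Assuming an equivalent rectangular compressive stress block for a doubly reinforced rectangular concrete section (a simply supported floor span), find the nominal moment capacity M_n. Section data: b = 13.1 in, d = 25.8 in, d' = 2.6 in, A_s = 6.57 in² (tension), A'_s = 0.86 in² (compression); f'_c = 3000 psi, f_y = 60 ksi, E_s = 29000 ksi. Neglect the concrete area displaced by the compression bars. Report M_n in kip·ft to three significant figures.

Assume both steels yield.
a = (A_s − A'_s) f_y/(0.85 f'_c b) = (6.57 − 0.86) × 60/(0.85 × 3 × 13.1) = 10.256 in.
c = a/β₁ = 10.256/0.85 = 12.066 in; ε'_s = 0.003(c − d')/c = 0.0024 ≥ ε_y = 0.0021, so the compression steel yields.
M_n = (A_s − A'_s) f_y (d − a/2) + A'_s f_y (d − d') = 342.6 × (25.8 − 5.128) + 51.6 × (25.8 − 2.6) = 7082.2 + 1197.1 = 8279.3 kip·in = 8279.3/12 = 689.94 kip·ft.

M_n ≈ 690 kip·ft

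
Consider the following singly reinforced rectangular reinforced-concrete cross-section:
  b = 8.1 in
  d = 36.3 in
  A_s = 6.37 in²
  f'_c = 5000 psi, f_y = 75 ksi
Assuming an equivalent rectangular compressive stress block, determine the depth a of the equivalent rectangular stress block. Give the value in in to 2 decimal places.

a ≈ 13.88 in

T = A_s f_y = 6.37 × 75 = 477.75 kips.
a = T/(0.85 f'_c b) = 477.75/(0.85 × 5 × 8.1) = 13.88 in.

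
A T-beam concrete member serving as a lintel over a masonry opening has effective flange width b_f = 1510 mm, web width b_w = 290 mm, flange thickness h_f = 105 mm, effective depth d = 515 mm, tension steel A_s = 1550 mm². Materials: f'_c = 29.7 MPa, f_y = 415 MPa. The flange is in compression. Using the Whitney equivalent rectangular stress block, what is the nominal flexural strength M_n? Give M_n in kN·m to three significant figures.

M_n ≈ 326 kN·m

Tension: T = A_s f_y = 1550 × 415 = 643250 N.
Try a within the flange: a = T/(0.85 f'_c b_f) = 643250/(0.85 × 29.7 × 1510) = 16.87 mm.
Since a = 16.87 ≤ h_f = 105 mm, the stress block lies entirely in the flange; analyse as a rectangular beam of width b_f.
M_n = T(d − a/2) = 643250 × (515 − 8.435) = 325.85 × 10⁶ N·mm.
M_n = 325.85 kN·m.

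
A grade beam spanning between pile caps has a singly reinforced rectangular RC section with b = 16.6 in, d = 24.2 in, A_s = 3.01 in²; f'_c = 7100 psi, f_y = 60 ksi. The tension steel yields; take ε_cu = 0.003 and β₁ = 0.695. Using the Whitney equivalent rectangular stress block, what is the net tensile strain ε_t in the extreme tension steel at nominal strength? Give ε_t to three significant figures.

ε_t ≈ 0.0250

a = A_s f_y/(0.85 f'_c b) = 1.803 in.
β₁ = 0.695, so c = a/β₁ = 1.803/0.695 = 2.594 in.
From the linear strain diagram with ε_cu = 0.003: ε_t = 0.003 (d − c)/c = 0.003 × (24.2 − 2.594)/2.594 = 0.0250.
Since ε_t ≥ 0.005, the section is tension-controlled.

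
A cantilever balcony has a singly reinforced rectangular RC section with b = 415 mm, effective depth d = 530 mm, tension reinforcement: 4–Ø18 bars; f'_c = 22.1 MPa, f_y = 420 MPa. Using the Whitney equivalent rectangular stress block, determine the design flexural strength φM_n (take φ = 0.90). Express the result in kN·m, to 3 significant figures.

A_s = 4 × 254 = 1016 mm².
T = A_s f_y = 1016 × 420 = 426720 N = 426.72 kN.
From C = T: a = T/(0.85 f'_c b) = 426720/(0.85 × 22.1 × 415) = 54.74 mm.
M_n = T(d − a/2) = 426.72 kN × (530 − 27.37) mm = 214.48 kN·m.
φM_n = 0.90 × 214.48 = 193.03 kN·m.

φM_n ≈ 193 kN·m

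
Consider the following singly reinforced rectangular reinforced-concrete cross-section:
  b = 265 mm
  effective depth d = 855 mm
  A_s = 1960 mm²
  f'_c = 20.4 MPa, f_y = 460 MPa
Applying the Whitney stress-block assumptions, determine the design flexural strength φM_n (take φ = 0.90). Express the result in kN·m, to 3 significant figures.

φM_n ≈ 614 kN·m

T = A_s f_y = 1960 × 460 = 901600 N = 901.6 kN.
From C = T: a = T/(0.85 f'_c b) = 901600/(0.85 × 20.4 × 265) = 196.21 mm.
M_n = T(d − a/2) = 901.6 kN × (855 − 98.105) mm = 682.42 kN·m.
φM_n = 0.90 × 682.42 = 614.18 kN·m.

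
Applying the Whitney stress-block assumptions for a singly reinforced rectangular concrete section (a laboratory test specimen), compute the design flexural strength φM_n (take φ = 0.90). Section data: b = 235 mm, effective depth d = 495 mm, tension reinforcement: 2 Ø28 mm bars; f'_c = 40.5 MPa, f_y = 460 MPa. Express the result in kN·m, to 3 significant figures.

φM_n ≈ 235 kN·m

A_s = 2 × 616 = 1232 mm².
T = A_s f_y = 1232 × 460 = 566720 N = 566.72 kN.
From C = T: a = T/(0.85 f'_c b) = 566720/(0.85 × 40.5 × 235) = 70.05 mm.
M_n = T(d − a/2) = 566.72 kN × (495 − 35.025) mm = 260.68 kN·m.
φM_n = 0.90 × 260.68 = 234.61 kN·m.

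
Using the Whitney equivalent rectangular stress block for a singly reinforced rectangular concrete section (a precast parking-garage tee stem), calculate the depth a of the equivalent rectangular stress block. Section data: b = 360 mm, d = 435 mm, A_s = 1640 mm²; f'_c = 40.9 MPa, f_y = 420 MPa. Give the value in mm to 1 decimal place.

a ≈ 55.0 mm

T = A_s f_y = 1640 × 420 = 688800 N = 688.8 kN.
Setting C = 0.85 f'_c a b equal to T: a = 688800/(0.85 × 40.9 × 360) = 55.0 mm.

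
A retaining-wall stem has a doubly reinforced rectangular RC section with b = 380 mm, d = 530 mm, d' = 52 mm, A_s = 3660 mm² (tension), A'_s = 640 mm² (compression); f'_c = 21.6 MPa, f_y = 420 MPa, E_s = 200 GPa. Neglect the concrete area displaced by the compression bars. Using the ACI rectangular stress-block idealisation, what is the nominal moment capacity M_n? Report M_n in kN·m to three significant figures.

M_n ≈ 685 kN·m

Assume both tension and compression steel yield.
Net tension couple steel: A_s − A'_s = 3020 mm².
a = (A_s − A'_s) f_y / (0.85 f'_c b) = 1268400/(0.85 × 21.6 × 380) = 181.80 mm.
c = a/β₁ = 181.80/0.85 = 213.88 mm; ε'_s = 0.003(c − d')/c = 0.0023 ≥ f_y/E_s = 0.0021, so compression steel does yield.
M_n = (A_s − A'_s) f_y (d − a/2) + A'_s f_y (d − d') = [1268400 × (530 − 90.9) + 268800 × (530 − 52)] × 10⁻⁶ = 556.95 + 128.49 = 685.44 kN·m.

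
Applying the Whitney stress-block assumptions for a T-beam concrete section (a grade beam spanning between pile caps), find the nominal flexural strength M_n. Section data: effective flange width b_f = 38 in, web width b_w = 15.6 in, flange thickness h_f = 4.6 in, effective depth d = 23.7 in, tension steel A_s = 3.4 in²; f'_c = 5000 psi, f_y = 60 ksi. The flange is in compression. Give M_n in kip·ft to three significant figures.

M_n ≈ 392 kip·ft

Tension: T = A_s f_y = 3.4 × 60 = 204 kips.
Try a within the flange: a = T/(0.85 f'_c b_f) = 204/(0.85 × 5 × 38) = 1.263 in.
Since a = 1.263 ≤ h_f = 4.6 in, the stress block lies entirely in the flange; analyse as a rectangular beam of width b_f.
M_n = T(d − a/2) = 204 × (23.7 − 0.6315) = 4706.0 kip·in.
M_n = 4706.0/12 = 392.17 kip·ft.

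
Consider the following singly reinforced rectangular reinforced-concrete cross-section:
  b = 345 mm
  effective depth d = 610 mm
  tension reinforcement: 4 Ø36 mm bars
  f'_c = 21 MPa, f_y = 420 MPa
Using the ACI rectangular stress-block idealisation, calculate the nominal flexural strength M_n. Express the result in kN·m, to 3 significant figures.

A_s = 4 × 1018 = 4072 mm².
T = A_s f_y = 4072 × 420 = 1710240 N = 1710.24 kN.
From C = T: a = T/(0.85 f'_c b) = 1710240/(0.85 × 21 × 345) = 277.72 mm.
M_n = T(d − a/2) = 1710.24 kN × (610 − 138.86) mm = 805.76 kN·m.

M_n ≈ 806 kN·m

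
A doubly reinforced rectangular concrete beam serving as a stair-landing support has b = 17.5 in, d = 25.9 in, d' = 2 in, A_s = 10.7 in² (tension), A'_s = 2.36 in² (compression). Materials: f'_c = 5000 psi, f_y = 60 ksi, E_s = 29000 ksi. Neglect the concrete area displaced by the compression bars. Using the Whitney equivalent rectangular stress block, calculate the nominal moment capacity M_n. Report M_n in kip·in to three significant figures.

Assume both steels yield.
a = (A_s − A'_s) f_y/(0.85 f'_c b) = (10.7 − 2.36) × 60/(0.85 × 5 × 17.5) = 6.728 in.
c = a/β₁ = 6.728/0.8 = 8.410 in; ε'_s = 0.003(c − d')/c = 0.0023 ≥ ε_y = 0.0021, so the compression steel yields.
M_n = (A_s − A'_s) f_y (d − a/2) + A'_s f_y (d − d') = 500.4 × (25.9 − 3.364) + 141.6 × (25.9 − 2) = 11277.0 + 3384.2 = 14661.2 kip·in.

M_n ≈ 14700 kip·in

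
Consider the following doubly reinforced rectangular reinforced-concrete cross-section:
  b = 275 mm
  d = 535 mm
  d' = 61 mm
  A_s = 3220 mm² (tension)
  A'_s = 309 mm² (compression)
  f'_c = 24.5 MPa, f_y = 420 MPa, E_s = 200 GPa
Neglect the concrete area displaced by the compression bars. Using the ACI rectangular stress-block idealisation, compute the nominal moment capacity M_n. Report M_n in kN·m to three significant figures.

Assume both tension and compression steel yield.
Net tension couple steel: A_s − A'_s = 2911 mm².
a = (A_s − A'_s) f_y / (0.85 f'_c b) = 1222620/(0.85 × 24.5 × 275) = 213.49 mm.
c = a/β₁ = 213.49/0.85 = 251.16 mm; ε'_s = 0.003(c − d')/c = 0.0023 ≥ f_y/E_s = 0.0021, so compression steel does yield.
M_n = (A_s − A'_s) f_y (d − a/2) + A'_s f_y (d − d') = [1222620 × (535 − 106.745) + 129780 × (535 − 61)] × 10⁻⁶ = 523.59 + 61.52 = 585.11 kN·m.

M_n ≈ 585 kN·m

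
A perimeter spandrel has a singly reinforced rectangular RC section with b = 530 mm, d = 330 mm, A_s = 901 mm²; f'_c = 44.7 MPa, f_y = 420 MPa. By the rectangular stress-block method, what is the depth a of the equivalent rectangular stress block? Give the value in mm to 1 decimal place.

T = A_s f_y = 901 × 420 = 378420 N = 378.42 kN.
Setting C = 0.85 f'_c a b equal to T: a = 378420/(0.85 × 44.7 × 530) = 18.8 mm.

a ≈ 18.8 mm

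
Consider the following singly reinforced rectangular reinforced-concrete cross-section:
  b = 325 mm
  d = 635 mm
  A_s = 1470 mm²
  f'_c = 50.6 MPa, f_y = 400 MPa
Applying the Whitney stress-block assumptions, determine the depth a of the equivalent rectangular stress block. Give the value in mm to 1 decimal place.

a ≈ 42.1 mm

T = A_s f_y = 1470 × 400 = 588000 N = 588 kN.
Setting C = 0.85 f'_c a b equal to T: a = 588000/(0.85 × 50.6 × 325) = 42.1 mm.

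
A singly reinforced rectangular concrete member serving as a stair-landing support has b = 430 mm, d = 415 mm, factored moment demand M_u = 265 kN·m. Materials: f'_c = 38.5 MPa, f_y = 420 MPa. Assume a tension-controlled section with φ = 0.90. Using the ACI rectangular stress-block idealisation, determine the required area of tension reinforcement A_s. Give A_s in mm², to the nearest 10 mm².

A_s ≈ 1810 mm²

M_n = M_u/φ = 265/0.90 = 294.444 kN·m.
With M_n = 0.85 f'_c a b (d − a/2), solve the quadratic for a:
a = d − √(d² − 2M_n/(0.85 f'_c b)) = 415 − √(415² − 2 × 294.444×10⁶/(0.85 × 38.5 × 430)) = 53.92 mm.
A_s = 0.85 f'_c a b / f_y = 0.85 × 38.5 × 53.92 × 430 / 420 = 1806.5 mm².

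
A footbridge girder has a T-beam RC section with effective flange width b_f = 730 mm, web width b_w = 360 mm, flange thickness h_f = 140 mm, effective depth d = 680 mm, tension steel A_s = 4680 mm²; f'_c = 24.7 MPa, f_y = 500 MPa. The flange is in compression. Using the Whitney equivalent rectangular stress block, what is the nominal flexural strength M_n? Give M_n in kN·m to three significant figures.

M_n ≈ 1410 kN·m

Tension: T = A_s f_y = 4680 × 500 = 2340000 N.
Try a within the flange: a = T/(0.85 f'_c b_f) = 2340000/(0.85 × 24.7 × 730) = 152.68 mm.
a = 152.68 > h_f = 140 mm: the block extends into the web. Split into flange-overhang and web parts.
C_f = 0.85 f'_c (b_f − b_w) h_f = 0.85 × 24.7 × (730 − 360) × 140 = 1087541 N.
Remaining web compression depth: a_w = (T − C_f)/(0.85 f'_c b_w) = (2340000 − 1087541)/(0.85 × 24.7 × 360) = 165.71 mm.
M_n = C_f(d − h_f/2) + (T − C_f)(d − a_w/2) = 1087541 × (680 − 70) + 1252459 × (680 − 82.855) = 663.40 + 747.90 = 1411.30 × 10⁶ N·mm.
M_n = 1411.30 kN·m.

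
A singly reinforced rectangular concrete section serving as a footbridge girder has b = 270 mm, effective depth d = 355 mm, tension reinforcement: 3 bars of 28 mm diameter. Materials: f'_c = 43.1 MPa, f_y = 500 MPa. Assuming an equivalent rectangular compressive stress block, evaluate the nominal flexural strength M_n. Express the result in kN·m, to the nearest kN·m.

M_n ≈ 285 kN·m

A_s = 3 × 616 = 1848 mm².
T = A_s f_y = 1848 × 500 = 924000 N = 924 kN.
From C = T: a = T/(0.85 f'_c b) = 924000/(0.85 × 43.1 × 270) = 93.41 mm.
M_n = T(d − a/2) = 924 kN × (355 − 46.705) mm = 284.86 kN·m.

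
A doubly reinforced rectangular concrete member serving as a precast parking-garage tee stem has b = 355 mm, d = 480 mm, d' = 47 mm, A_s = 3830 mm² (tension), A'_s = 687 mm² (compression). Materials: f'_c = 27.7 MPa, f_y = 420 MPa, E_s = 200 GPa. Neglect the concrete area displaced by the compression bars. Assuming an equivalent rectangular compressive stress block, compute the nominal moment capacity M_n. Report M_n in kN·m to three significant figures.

Assume both tension and compression steel yield.
Net tension couple steel: A_s − A'_s = 3143 mm².
a = (A_s − A'_s) f_y / (0.85 f'_c b) = 1320060/(0.85 × 27.7 × 355) = 157.93 mm.
c = a/β₁ = 157.93/0.85 = 185.80 mm; ε'_s = 0.003(c − d')/c = 0.0022 ≥ f_y/E_s = 0.0021, so compression steel does yield.
M_n = (A_s − A'_s) f_y (d − a/2) + A'_s f_y (d − d') = [1320060 × (480 − 78.965) + 288540 × (480 − 47)] × 10⁻⁶ = 529.39 + 124.94 = 654.33 kN·m.

M_n ≈ 654 kN·m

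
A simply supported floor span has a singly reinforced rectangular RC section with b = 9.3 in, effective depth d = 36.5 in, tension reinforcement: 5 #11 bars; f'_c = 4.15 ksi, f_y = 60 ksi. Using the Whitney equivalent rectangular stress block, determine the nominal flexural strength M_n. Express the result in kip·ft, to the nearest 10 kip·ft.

A_s = 5 × 1.56 = 7.8 in².
T = A_s f_y = 7.8 × 60 = 468 kips.
a = T/(0.85 f'_c b) = 468/(0.85 × 4.15 × 9.3) = 14.266 in.
M_n = T(d − a/2) = 468 × (36.5 − 7.133) = 13743.8 kip·in = 13743.8/12 = 1145.32 kip·ft.

M_n ≈ 1150 kip·ft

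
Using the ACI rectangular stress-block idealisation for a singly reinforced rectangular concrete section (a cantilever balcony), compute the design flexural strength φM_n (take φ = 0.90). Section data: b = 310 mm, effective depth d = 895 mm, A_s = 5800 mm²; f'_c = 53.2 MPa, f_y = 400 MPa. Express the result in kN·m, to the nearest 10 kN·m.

T = A_s f_y = 5800 × 400 = 2320000 N = 2320 kN.
From C = T: a = T/(0.85 f'_c b) = 2320000/(0.85 × 53.2 × 310) = 165.50 mm.
M_n = T(d − a/2) = 2320 kN × (895 − 82.75) mm = 1884.42 kN·m.
φM_n = 0.90 × 1884.42 = 1695.98 kN·m.

φM_n ≈ 1700 kN·m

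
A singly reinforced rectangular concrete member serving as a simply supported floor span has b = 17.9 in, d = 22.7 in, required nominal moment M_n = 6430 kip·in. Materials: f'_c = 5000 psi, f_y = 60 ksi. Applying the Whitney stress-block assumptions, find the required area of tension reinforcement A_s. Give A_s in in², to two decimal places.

A_s ≈ 5.19 in²

From M_n = 0.85 f'_c a b (d − a/2):
a = d − √(d² − 2M_n/(0.85 f'_c b)) = 22.7 − √(22.7² − 2 × 6430/(0.85 × 5 × 17.9)) = 4.092 in.
A_s = 0.85 f'_c a b / f_y = 0.85 × 5 × 4.092 × 17.9 / 60 = 5.188 in².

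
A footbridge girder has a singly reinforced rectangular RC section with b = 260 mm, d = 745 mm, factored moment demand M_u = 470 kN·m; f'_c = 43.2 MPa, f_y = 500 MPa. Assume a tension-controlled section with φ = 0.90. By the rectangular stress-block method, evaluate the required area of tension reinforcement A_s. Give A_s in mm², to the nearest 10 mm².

A_s ≈ 1480 mm²

M_n = M_u/φ = 470/0.90 = 522.222 kN·m.
With M_n = 0.85 f'_c a b (d − a/2), solve the quadratic for a:
a = d − √(d² − 2M_n/(0.85 f'_c b)) = 745 − √(745² − 2 × 522.222×10⁶/(0.85 × 43.2 × 260)) = 77.45 mm.
A_s = 0.85 f'_c a b / f_y = 0.85 × 43.2 × 77.45 × 260 / 500 = 1478.9 mm².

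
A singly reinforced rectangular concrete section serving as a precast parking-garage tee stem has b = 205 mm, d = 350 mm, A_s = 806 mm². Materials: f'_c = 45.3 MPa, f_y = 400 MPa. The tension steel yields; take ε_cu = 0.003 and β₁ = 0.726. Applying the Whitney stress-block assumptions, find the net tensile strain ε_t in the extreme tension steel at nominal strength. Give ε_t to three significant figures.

ε_t ≈ 0.0157

a = A_s f_y/(0.85 f'_c b) = 40.84 mm.
β₁ = 0.726, so c = a/β₁ = 40.84/0.726 = 56.25 mm.
From the linear strain diagram with ε_cu = 0.003: ε_t = 0.003 (d − c)/c = 0.003 × (350 − 56.25)/56.25 = 0.0157.
Since ε_t ≥ 0.005, the section is tension-controlled.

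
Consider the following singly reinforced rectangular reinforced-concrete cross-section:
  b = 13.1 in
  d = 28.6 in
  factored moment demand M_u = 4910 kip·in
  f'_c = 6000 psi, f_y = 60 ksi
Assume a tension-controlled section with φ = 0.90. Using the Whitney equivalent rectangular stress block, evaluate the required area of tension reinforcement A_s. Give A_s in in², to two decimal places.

M_n = M_u/φ = 4910/0.90 = 5455.56 kip·in.
From M_n = 0.85 f'_c a b (d − a/2):
a = d − √(d² − 2M_n/(0.85 f'_c b)) = 28.6 − √(28.6² − 2 × 5455.56/(0.85 × 6 × 13.1)) = 3.014 in.
A_s = 0.85 f'_c a b / f_y = 0.85 × 6 × 3.014 × 13.1 / 60 = 3.356 in².

A_s ≈ 3.36 in²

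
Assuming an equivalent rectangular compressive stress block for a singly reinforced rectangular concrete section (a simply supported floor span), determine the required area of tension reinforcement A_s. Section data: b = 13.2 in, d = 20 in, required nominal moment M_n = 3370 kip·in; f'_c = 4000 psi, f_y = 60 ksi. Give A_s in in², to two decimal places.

From M_n = 0.85 f'_c a b (d − a/2):
a = d − √(d² − 2M_n/(0.85 f'_c b)) = 20 − √(20² − 2 × 3370/(0.85 × 4 × 13.2)) = 4.194 in.
A_s = 0.85 f'_c a b / f_y = 0.85 × 4 × 4.194 × 13.2 / 60 = 3.137 in².

A_s ≈ 3.14 in²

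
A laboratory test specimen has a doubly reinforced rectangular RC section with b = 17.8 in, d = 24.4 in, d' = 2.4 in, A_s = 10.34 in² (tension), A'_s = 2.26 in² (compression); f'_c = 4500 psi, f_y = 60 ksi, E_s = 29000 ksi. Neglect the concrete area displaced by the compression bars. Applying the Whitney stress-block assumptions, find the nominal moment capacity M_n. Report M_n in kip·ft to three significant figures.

Assume both steels yield.
a = (A_s − A'_s) f_y/(0.85 f'_c b) = (10.34 − 2.26) × 60/(0.85 × 4.5 × 17.8) = 7.121 in.
c = a/β₁ = 7.121/0.825 = 8.632 in; ε'_s = 0.003(c − d')/c = 0.0022 ≥ ε_y = 0.0021, so the compression steel yields.
M_n = (A_s − A'_s) f_y (d − a/2) + A'_s f_y (d − d') = 484.8 × (24.4 − 3.5605) + 135.6 × (24.4 − 2.4) = 10103.0 + 2983.2 = 13086.2 kip·in = 13086.2/12 = 1090.52 kip·ft.

M_n ≈ 1090 kip·ft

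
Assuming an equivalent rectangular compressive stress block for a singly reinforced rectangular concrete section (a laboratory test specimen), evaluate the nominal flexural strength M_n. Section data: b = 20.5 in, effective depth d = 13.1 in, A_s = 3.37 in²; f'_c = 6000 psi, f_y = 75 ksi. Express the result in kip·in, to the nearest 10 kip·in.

M_n ≈ 3010 kip·in

T = A_s f_y = 3.37 × 75 = 252.75 kips.
a = T/(0.85 f'_c b) = 252.75/(0.85 × 6 × 20.5) = 2.418 in.
M_n = T(d − a/2) = 252.75 × (13.1 − 1.209) = 3005.5 kip·in.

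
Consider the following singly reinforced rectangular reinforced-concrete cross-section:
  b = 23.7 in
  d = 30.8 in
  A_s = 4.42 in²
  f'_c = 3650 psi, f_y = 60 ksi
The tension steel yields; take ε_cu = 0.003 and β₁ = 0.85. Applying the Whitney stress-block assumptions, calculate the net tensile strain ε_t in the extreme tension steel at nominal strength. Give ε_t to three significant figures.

ε_t ≈ 0.0188

a = A_s f_y/(0.85 f'_c b) = 3.607 in.
β₁ = 0.85, so c = a/β₁ = 3.607/0.85 = 4.244 in.
From the linear strain diagram with ε_cu = 0.003: ε_t = 0.003 (d − c)/c = 0.003 × (30.8 − 4.244)/4.244 = 0.0188.
Since ε_t ≥ 0.005, the section is tension-controlled.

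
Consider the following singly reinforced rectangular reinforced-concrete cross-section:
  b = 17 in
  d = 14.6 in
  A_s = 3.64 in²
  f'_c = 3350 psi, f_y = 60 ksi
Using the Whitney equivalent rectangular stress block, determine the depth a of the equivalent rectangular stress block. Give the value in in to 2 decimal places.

a ≈ 4.51 in

T = A_s f_y = 3.64 × 60 = 218.4 kips.
a = T/(0.85 f'_c b) = 218.4/(0.85 × 3.35 × 17) = 4.51 in.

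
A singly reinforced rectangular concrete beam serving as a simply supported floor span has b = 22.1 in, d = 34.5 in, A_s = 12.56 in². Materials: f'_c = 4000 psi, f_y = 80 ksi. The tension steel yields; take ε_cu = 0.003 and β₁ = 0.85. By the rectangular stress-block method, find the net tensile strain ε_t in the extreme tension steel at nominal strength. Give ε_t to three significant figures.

ε_t ≈ 0.00358

a = A_s f_y/(0.85 f'_c b) = 13.372 in.
β₁ = 0.85, so c = a/β₁ = 13.372/0.85 = 15.732 in.
From the linear strain diagram with ε_cu = 0.003: ε_t = 0.003 (d − c)/c = 0.003 × (34.5 − 15.732)/15.732 = 0.00358.
ε_t < 0.004 — the section is over-reinforced for flexure under ACI limits.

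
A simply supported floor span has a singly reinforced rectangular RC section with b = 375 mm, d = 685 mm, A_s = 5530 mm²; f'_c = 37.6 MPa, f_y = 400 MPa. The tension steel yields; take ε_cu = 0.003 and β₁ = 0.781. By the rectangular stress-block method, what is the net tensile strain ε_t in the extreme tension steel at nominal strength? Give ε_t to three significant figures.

ε_t ≈ 0.00570

a = A_s f_y/(0.85 f'_c b) = 184.56 mm.
β₁ = 0.781, so c = a/β₁ = 184.56/0.781 = 236.31 mm.
From the linear strain diagram with ε_cu = 0.003: ε_t = 0.003 (d − c)/c = 0.003 × (685 − 236.31)/236.31 = 0.00570.
Since ε_t ≥ 0.005, the section is tension-controlled.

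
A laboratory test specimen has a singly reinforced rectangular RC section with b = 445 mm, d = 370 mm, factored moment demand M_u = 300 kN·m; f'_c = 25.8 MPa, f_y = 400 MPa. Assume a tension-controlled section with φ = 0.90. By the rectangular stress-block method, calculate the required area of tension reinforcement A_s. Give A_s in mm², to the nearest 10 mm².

A_s ≈ 2640 mm²

M_n = M_u/φ = 300/0.90 = 333.333 kN·m.
With M_n = 0.85 f'_c a b (d − a/2), solve the quadratic for a:
a = d − √(d² − 2M_n/(0.85 f'_c b)) = 370 − √(370² − 2 × 333.333×10⁶/(0.85 × 25.8 × 445)) = 108.11 mm.
A_s = 0.85 f'_c a b / f_y = 0.85 × 25.8 × 108.11 × 445 / 400 = 2637.6 mm².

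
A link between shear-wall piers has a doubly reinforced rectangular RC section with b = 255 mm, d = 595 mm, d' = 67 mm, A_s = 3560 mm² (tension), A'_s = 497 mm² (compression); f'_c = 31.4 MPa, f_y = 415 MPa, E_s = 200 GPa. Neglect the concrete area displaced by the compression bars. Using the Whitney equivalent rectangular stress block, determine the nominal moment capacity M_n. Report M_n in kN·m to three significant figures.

Assume both tension and compression steel yield.
Net tension couple steel: A_s − A'_s = 3063 mm².
a = (A_s − A'_s) f_y / (0.85 f'_c b) = 1271145/(0.85 × 31.4 × 255) = 186.77 mm.
c = a/β₁ = 186.77/0.826 = 226.11 mm; ε'_s = 0.003(c − d')/c = 0.0021 ≥ f_y/E_s = 0.0021, so compression steel does yield.
M_n = (A_s − A'_s) f_y (d − a/2) + A'_s f_y (d − d') = [1271145 × (595 − 93.385) + 206255 × (595 − 67)] × 10⁻⁶ = 637.63 + 108.90 = 746.53 kN·m.

M_n ≈ 747 kN·m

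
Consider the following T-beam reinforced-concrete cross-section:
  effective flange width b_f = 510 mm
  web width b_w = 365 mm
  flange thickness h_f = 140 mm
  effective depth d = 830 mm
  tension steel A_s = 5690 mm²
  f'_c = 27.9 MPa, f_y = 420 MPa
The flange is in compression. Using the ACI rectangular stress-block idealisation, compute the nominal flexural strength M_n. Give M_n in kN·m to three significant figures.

Tension: T = A_s f_y = 5690 × 420 = 2389800 N.
Try a within the flange: a = T/(0.85 f'_c b_f) = 2389800/(0.85 × 27.9 × 510) = 197.59 mm.
a = 197.59 > h_f = 140 mm: the block extends into the web. Split into flange-overhang and web parts.
C_f = 0.85 f'_c (b_f − b_w) h_f = 0.85 × 27.9 × (510 − 365) × 140 = 481415 N.
Remaining web compression depth: a_w = (T − C_f)/(0.85 f'_c b_w) = (2389800 − 481415)/(0.85 × 27.9 × 365) = 220.47 mm.
M_n = C_f(d − h_f/2) + (T − C_f)(d − a_w/2) = 481415 × (830 − 70) + 1908385 × (830 − 110.235) = 365.88 + 1373.59 = 1739.47 × 10⁶ N·mm.
M_n = 1739.47 kN·m.

M_n ≈ 1740 kN·m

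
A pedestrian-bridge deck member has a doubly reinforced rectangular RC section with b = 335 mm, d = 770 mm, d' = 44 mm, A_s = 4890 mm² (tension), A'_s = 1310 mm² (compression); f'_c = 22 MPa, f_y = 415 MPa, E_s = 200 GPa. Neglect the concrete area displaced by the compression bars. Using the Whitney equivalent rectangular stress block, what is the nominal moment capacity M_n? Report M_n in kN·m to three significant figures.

M_n ≈ 1360 kN·m

Assume both tension and compression steel yield.
Net tension couple steel: A_s − A'_s = 3580 mm².
a = (A_s − A'_s) f_y / (0.85 f'_c b) = 1485700/(0.85 × 22 × 335) = 237.16 mm.
c = a/β₁ = 237.16/0.85 = 279.01 mm; ε'_s = 0.003(c − d')/c = 0.0025 ≥ f_y/E_s = 0.0021, so compression steel does yield.
M_n = (A_s − A'_s) f_y (d − a/2) + A'_s f_y (d − d') = [1485700 × (770 − 118.58) + 543650 × (770 − 44)] × 10⁻⁶ = 967.81 + 394.69 = 1362.50 kN·m.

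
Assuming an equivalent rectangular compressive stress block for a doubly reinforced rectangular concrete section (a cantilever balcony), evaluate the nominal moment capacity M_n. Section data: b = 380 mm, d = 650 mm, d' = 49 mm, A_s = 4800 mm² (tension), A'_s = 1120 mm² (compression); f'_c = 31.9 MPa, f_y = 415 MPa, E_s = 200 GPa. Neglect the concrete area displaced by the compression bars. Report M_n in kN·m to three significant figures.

Assume both tension and compression steel yield.
Net tension couple steel: A_s − A'_s = 3680 mm².
a = (A_s − A'_s) f_y / (0.85 f'_c b) = 1527200/(0.85 × 31.9 × 380) = 148.22 mm.
c = a/β₁ = 148.22/0.822 = 180.32 mm; ε'_s = 0.003(c − d')/c = 0.0022 ≥ f_y/E_s = 0.0021, so compression steel does yield.
M_n = (A_s − A'_s) f_y (d − a/2) + A'_s f_y (d − d') = [1527200 × (650 − 74.11) + 464800 × (650 − 49)] × 10⁻⁶ = 879.50 + 279.34 = 1158.84 kN·m.

M_n ≈ 1160 kN·m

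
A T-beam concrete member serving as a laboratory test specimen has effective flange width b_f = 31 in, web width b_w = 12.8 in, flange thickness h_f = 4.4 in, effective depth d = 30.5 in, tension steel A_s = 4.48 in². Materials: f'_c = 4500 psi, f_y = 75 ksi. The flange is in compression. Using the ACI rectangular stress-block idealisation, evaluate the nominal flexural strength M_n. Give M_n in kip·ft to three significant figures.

M_n ≈ 814 kip·ft

Tension: T = A_s f_y = 4.48 × 75 = 336 kips.
Try a within the flange: a = T/(0.85 f'_c b_f) = 336/(0.85 × 4.5 × 31) = 2.834 in.
Since a = 2.834 ≤ h_f = 4.4 in, the stress block lies entirely in the flange; analyse as a rectangular beam of width b_f.
M_n = T(d − a/2) = 336 × (30.5 − 1.417) = 9771.9 kip·in.
M_n = 9771.9/12 = 814.33 kip·ft.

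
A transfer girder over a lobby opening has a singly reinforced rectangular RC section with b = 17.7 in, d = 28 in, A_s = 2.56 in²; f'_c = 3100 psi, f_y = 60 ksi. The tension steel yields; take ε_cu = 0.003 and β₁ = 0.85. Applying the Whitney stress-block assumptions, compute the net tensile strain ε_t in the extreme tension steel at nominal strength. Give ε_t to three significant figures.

ε_t ≈ 0.0187

a = A_s f_y/(0.85 f'_c b) = 3.293 in.
β₁ = 0.85, so c = a/β₁ = 3.293/0.85 = 3.874 in.
From the linear strain diagram with ε_cu = 0.003: ε_t = 0.003 (d − c)/c = 0.003 × (28 − 3.874)/3.874 = 0.0187.
Since ε_t ≥ 0.005, the section is tension-controlled.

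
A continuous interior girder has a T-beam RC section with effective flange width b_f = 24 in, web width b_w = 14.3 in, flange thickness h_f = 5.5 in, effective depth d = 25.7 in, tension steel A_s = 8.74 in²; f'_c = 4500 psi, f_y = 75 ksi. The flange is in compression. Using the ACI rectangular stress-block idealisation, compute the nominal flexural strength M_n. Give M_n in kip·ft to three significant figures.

M_n ≈ 1200 kip·ft

Tension: T = A_s f_y = 8.74 × 75 = 655.5 kips.
Try a within the flange: a = T/(0.85 f'_c b_f) = 655.5/(0.85 × 4.5 × 24) = 7.141 in.
a = 7.141 > h_f = 5.5 in: the block extends into the web. Split into flange-overhang and web parts.
C_f = 0.85 f'_c (b_f − b_w) h_f = 0.85 × 4.5 × (24 − 14.3) × 5.5 = 204.1 kips.
Remaining web compression depth: a_w = (T − C_f)/(0.85 f'_c b_w) = (655.5 − 204.1)/(0.85 × 4.5 × 14.3) = 8.253 in.
M_n = C_f(d − h_f/2) + (T − C_f)(d − a_w/2) = 204.1 × (25.7 − 2.75) + 451.4 × (25.7 − 4.1265) = 4684.1 + 9738.3 = 14422.4 kip·in.
M_n = 14422.4/12 = 1201.87 kip·ft.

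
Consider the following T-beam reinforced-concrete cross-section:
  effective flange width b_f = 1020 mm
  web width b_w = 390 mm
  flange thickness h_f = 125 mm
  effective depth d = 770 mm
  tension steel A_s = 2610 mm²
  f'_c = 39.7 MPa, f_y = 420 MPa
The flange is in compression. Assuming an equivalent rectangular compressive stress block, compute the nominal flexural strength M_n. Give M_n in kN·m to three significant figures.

Tension: T = A_s f_y = 2610 × 420 = 1096200 N.
Try a within the flange: a = T/(0.85 f'_c b_f) = 1096200/(0.85 × 39.7 × 1020) = 31.85 mm.
Since a = 31.85 ≤ h_f = 125 mm, the stress block lies entirely in the flange; analyse as a rectangular beam of width b_f.
M_n = T(d − a/2) = 1096200 × (770 − 15.925) = 826.62 × 10⁶ N·mm.
M_n = 826.62 kN·m.

M_n ≈ 827 kN·m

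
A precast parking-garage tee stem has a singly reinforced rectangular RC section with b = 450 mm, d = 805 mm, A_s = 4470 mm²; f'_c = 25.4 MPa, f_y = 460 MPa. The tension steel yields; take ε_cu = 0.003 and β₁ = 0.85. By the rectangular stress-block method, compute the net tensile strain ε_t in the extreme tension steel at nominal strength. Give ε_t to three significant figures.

ε_t ≈ 0.00670

a = A_s f_y/(0.85 f'_c b) = 211.64 mm.
β₁ = 0.85, so c = a/β₁ = 211.64/0.85 = 248.99 mm.
From the linear strain diagram with ε_cu = 0.003: ε_t = 0.003 (d − c)/c = 0.003 × (805 − 248.99)/248.99 = 0.00670.
Since ε_t ≥ 0.005, the section is tension-controlled.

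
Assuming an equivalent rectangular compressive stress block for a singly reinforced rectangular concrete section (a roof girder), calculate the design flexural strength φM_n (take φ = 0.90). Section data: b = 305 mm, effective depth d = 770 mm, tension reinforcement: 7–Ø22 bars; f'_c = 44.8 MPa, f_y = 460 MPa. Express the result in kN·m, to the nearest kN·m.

A_s = 7 × 380 = 2660 mm².
T = A_s f_y = 2660 × 460 = 1223600 N = 1223.6 kN.
From C = T: a = T/(0.85 f'_c b) = 1223600/(0.85 × 44.8 × 305) = 105.35 mm.
M_n = T(d − a/2) = 1223.6 kN × (770 − 52.675) mm = 877.72 kN·m.
φM_n = 0.90 × 877.72 = 789.95 kN·m.

φM_n ≈ 790 kN·m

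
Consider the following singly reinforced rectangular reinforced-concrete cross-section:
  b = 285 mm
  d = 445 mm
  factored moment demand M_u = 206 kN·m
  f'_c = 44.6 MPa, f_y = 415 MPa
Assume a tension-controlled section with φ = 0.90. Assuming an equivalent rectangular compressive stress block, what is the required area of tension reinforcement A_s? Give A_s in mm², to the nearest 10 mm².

A_s ≈ 1310 mm²

M_n = M_u/φ = 206/0.90 = 228.889 kN·m.
With M_n = 0.85 f'_c a b (d − a/2), solve the quadratic for a:
a = d − √(d² − 2M_n/(0.85 f'_c b)) = 445 − √(445² − 2 × 228.889×10⁶/(0.85 × 44.6 × 285)) = 50.47 mm.
A_s = 0.85 f'_c a b / f_y = 0.85 × 44.6 × 50.47 × 285 / 415 = 1314.0 mm².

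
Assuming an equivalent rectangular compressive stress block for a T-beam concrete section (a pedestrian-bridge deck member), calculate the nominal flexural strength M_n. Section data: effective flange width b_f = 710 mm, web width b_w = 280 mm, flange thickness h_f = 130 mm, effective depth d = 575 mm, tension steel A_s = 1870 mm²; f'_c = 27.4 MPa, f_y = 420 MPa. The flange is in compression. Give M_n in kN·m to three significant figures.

Tension: T = A_s f_y = 1870 × 420 = 785400 N.
Try a within the flange: a = T/(0.85 f'_c b_f) = 785400/(0.85 × 27.4 × 710) = 47.50 mm.
Since a = 47.50 ≤ h_f = 130 mm, the stress block lies entirely in the flange; analyse as a rectangular beam of width b_f.
M_n = T(d − a/2) = 785400 × (575 − 23.75) = 432.95 × 10⁶ N·mm.
M_n = 432.95 kN·m.

M_n ≈ 433 kN·m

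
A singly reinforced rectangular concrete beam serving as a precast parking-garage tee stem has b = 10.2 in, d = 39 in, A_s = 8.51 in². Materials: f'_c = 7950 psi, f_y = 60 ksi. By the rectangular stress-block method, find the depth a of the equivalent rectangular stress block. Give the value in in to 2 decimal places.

a ≈ 7.41 in

T = A_s f_y = 8.51 × 60 = 510.6 kips.
a = T/(0.85 f'_c b) = 510.6/(0.85 × 7.95 × 10.2) = 7.41 in.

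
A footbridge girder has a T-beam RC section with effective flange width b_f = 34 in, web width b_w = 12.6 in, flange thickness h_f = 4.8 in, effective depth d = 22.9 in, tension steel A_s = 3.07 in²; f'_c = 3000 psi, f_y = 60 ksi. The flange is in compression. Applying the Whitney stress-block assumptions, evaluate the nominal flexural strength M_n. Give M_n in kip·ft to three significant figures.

M_n ≈ 335 kip·ft

Tension: T = A_s f_y = 3.07 × 60 = 184.2 kips.
Try a within the flange: a = T/(0.85 f'_c b_f) = 184.2/(0.85 × 3 × 34) = 2.125 in.
Since a = 2.125 ≤ h_f = 4.8 in, the stress block lies entirely in the flange; analyse as a rectangular beam of width b_f.
M_n = T(d − a/2) = 184.2 × (22.9 − 1.0625) = 4022.5 kip·in.
M_n = 4022.5/12 = 335.21 kip·ft.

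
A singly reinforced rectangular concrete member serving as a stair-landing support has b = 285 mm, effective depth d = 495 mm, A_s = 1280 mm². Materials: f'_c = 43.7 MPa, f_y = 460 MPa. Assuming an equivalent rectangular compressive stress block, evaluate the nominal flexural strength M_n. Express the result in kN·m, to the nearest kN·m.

M_n ≈ 275 kN·m

T = A_s f_y = 1280 × 460 = 588800 N = 588.8 kN.
From C = T: a = T/(0.85 f'_c b) = 588800/(0.85 × 43.7 × 285) = 55.62 mm.
M_n = T(d − a/2) = 588.8 kN × (495 − 27.81) mm = 275.08 kN·m.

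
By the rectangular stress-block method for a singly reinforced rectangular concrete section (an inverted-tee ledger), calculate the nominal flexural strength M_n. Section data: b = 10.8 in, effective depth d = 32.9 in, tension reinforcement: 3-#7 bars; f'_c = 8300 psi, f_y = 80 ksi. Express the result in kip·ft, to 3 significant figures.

M_n ≈ 383 kip·ft

A_s = 3 × 0.6 = 1.8 in².
T = A_s f_y = 1.8 × 80 = 144 kips.
a = T/(0.85 f'_c b) = 144/(0.85 × 8.3 × 10.8) = 1.890 in.
M_n = T(d − a/2) = 144 × (32.9 − 0.945) = 4601.5 kip·in = 4601.5/12 = 383.46 kip·ft.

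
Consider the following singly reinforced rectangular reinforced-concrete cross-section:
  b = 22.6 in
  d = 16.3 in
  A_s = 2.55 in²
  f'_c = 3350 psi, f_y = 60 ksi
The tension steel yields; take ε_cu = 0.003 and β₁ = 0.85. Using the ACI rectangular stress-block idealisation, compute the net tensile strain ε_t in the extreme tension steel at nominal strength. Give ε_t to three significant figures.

a = A_s f_y/(0.85 f'_c b) = 2.377 in.
β₁ = 0.85, so c = a/β₁ = 2.377/0.85 = 2.796 in.
From the linear strain diagram with ε_cu = 0.003: ε_t = 0.003 (d − c)/c = 0.003 × (16.3 − 2.796)/2.796 = 0.0145.
Since ε_t ≥ 0.005, the section is tension-controlled.

ε_t ≈ 0.0145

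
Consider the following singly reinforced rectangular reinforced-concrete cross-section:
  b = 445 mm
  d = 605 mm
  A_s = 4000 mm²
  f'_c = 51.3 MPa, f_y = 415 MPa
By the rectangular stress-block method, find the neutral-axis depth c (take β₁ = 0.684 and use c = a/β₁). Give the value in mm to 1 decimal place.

c ≈ 125.1 mm

T = A_s f_y = 4000 × 415 = 1660000 N = 1660 kN.
Setting C = 0.85 f'_c a b equal to T: a = 1660000/(0.85 × 51.3 × 445) = 85.548 mm.
With β₁ = 0.684, c = a/β₁ = 85.548/0.684 = 125.1 mm.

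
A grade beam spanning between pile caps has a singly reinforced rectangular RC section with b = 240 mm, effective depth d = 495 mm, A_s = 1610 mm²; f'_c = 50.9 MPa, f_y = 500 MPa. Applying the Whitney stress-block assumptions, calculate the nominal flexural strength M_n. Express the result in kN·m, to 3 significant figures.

M_n ≈ 367 kN·m

T = A_s f_y = 1610 × 500 = 805000 N = 805 kN.
From C = T: a = T/(0.85 f'_c b) = 805000/(0.85 × 50.9 × 240) = 77.53 mm.
M_n = T(d − a/2) = 805 kN × (495 − 38.765) mm = 367.27 kN·m.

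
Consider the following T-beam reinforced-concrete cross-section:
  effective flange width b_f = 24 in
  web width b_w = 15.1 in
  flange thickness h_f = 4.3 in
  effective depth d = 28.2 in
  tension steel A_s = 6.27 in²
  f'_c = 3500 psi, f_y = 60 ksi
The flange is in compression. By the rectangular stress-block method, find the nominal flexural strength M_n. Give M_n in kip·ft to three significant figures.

Tension: T = A_s f_y = 6.27 × 60 = 376.2 kips.
Try a within the flange: a = T/(0.85 f'_c b_f) = 376.2/(0.85 × 3.5 × 24) = 5.269 in.
a = 5.269 > h_f = 4.3 in: the block extends into the web. Split into flange-overhang and web parts.
C_f = 0.85 f'_c (b_f − b_w) h_f = 0.85 × 3.5 × (24 − 15.1) × 4.3 = 113.9 kips.
Remaining web compression depth: a_w = (T − C_f)/(0.85 f'_c b_w) = (376.2 − 113.9)/(0.85 × 3.5 × 15.1) = 5.839 in.
M_n = C_f(d − h_f/2) + (T − C_f)(d − a_w/2) = 113.9 × (28.2 − 2.15) + 262.3 × (28.2 − 2.9195) = 2967.1 + 6631.1 = 9598.2 kip·in.
M_n = 9598.2/12 = 799.85 kip·ft.

M_n ≈ 800 kip·ft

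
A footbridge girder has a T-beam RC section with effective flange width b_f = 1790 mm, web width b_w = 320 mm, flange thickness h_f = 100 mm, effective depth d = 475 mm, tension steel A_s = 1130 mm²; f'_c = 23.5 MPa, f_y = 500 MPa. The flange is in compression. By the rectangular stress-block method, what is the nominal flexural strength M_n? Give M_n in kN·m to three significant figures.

M_n ≈ 264 kN·m

Tension: T = A_s f_y = 1130 × 500 = 565000 N.
Try a within the flange: a = T/(0.85 f'_c b_f) = 565000/(0.85 × 23.5 × 1790) = 15.80 mm.
Since a = 15.80 ≤ h_f = 100 mm, the stress block lies entirely in the flange; analyse as a rectangular beam of width b_f.
M_n = T(d − a/2) = 565000 × (475 − 7.9) = 263.91 × 10⁶ N·mm.
M_n = 263.91 kN·m.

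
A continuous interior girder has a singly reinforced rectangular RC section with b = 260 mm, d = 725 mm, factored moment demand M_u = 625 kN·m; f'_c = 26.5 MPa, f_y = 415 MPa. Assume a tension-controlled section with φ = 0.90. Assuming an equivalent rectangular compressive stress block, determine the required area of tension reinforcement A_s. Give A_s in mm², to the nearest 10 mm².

M_n = M_u/φ = 625/0.90 = 694.444 kN·m.
With M_n = 0.85 f'_c a b (d − a/2), solve the quadratic for a:
a = d − √(d² − 2M_n/(0.85 f'_c b)) = 725 − √(725² − 2 × 694.444×10⁶/(0.85 × 26.5 × 260)) = 187.90 mm.
A_s = 0.85 f'_c a b / f_y = 0.85 × 26.5 × 187.90 × 260 / 415 = 2651.7 mm².

A_s ≈ 2650 mm²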